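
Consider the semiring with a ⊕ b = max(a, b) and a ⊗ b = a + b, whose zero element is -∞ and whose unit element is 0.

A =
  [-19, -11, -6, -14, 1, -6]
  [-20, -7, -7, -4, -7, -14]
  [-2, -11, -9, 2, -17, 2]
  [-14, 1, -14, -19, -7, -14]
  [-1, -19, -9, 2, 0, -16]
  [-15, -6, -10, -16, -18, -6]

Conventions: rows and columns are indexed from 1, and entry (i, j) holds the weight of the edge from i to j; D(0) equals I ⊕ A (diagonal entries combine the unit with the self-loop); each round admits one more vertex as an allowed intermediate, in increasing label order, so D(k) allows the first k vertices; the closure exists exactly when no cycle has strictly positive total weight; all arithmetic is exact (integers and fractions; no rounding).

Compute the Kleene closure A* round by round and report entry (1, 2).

D(0):
  [0, -11, -6, -14, 1, -6]
  [-20, 0, -7, -4, -7, -14]
  [-2, -11, 0, 2, -17, 2]
  [-14, 1, -14, 0, -7, -14]
  [-1, -19, -9, 2, 0, -16]
  [-15, -6, -10, -16, -18, 0]
D(1):
  [0, -11, -6, -14, 1, -6]
  [-20, 0, -7, -4, -7, -14]
  [-2, -11, 0, 2, -1, 2]
  [-14, 1, -14, 0, -7, -14]
  [-1, -12, -7, 2, 0, -7]
  [-15, -6, -10, -16, -14, 0]
D(2):
  [0, -11, -6, -14, 1, -6]
  [-20, 0, -7, -4, -7, -14]
  [-2, -11, 0, 2, -1, 2]
  [-14, 1, -6, 0, -6, -13]
  [-1, -12, -7, 2, 0, -7]
  [-15, -6, -10, -10, -13, 0]
D(3):
  [0, -11, -6, -4, 1, -4]
  [-9, 0, -7, -4, -7, -5]
  [-2, -11, 0, 2, -1, 2]
  [-8, 1, -6, 0, -6, -4]
  [-1, -12, -7, 2, 0, -5]
  [-12, -6, -10, -8, -11, 0]
D(4):
  [0, -3, -6, -4, 1, -4]
  [-9, 0, -7, -4, -7, -5]
  [-2, 3, 0, 2, -1, 2]
  [-8, 1, -6, 0, -6, -4]
  [-1, 3, -4, 2, 0, -2]
  [-12, -6, -10, -8, -11, 0]
D(5):
  [0, 4, -3, 3, 1, -1]
  [-8, 0, -7, -4, -7, -5]
  [-2, 3, 0, 2, -1, 2]
  [-7, 1, -6, 0, -6, -4]
  [-1, 3, -4, 2, 0, -2]
  [-12, -6, -10, -8, -11, 0]
D(6):
  [0, 4, -3, 3, 1, -1]
  [-8, 0, -7, -4, -7, -5]
  [-2, 3, 0, 2, -1, 2]
  [-7, 1, -6, 0, -6, -4]
  [-1, 3, -4, 2, 0, -2]
  [-12, -6, -10, -8, -11, 0]
Answer: A*[1][2] = 4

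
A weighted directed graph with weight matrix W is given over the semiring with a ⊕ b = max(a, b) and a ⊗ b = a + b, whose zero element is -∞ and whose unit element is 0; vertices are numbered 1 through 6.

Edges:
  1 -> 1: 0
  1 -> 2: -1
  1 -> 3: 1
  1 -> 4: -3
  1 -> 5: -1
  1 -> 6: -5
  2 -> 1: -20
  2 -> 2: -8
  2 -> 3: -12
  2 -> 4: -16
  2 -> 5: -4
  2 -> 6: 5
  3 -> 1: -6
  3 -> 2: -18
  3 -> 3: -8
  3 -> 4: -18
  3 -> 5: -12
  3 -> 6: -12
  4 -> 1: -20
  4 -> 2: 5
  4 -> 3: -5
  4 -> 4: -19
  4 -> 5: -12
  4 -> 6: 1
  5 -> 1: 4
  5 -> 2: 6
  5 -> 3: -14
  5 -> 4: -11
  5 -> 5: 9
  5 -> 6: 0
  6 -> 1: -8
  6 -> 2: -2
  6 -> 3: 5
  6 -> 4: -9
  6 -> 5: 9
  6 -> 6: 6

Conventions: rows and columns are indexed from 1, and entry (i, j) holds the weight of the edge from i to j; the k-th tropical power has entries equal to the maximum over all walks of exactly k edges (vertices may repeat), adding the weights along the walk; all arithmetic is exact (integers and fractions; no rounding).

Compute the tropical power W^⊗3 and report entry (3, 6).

W^⊗2:
  [3, 5, 1, -3, 8, 4]
  [0, 3, 10, -4, 14, 11]
  [-6, -6, -5, -9, -3, -6]
  [-7, -1, 6, -8, 10, 10]
  [13, 15, 5, 1, 18, 11]
  [13, 15, 11, -2, 18, 12]
W^⊗3:
  [12, 14, 9, 0, 17, 10]
  [18, 20, 16, 3, 23, 17]
  [1, 3, -1, -9, 6, 0]
  [14, 16, 15, 1, 19, 16]
  [22, 24, 16, 10, 27, 20]
  [22, 24, 17, 10, 27, 20]
Key observation: the optimum is the walk 3->6->6->6, with weight (-12) + 6 + 6 = 0.
Optimal value attained by: walk 3->6->6->6.
Answer: (W^⊗3)[3][6] = 0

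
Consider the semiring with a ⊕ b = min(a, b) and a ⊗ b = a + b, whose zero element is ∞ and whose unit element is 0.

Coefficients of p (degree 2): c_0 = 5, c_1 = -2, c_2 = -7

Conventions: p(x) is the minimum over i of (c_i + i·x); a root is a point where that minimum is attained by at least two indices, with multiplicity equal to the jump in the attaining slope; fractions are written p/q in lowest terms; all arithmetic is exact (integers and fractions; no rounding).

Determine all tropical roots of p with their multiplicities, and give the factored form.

hull edge (i=0, c=5) to (i=1, c=-2): slope -7, span 1
hull edge (i=1, c=-2) to (i=2, c=-7): slope -5, span 1
Factored form: p(x) = -7 ⊗ (x ⊕ 5) ⊗ (x ⊕ 7)
Answer: roots = 5 (mult 1), 7 (mult 1)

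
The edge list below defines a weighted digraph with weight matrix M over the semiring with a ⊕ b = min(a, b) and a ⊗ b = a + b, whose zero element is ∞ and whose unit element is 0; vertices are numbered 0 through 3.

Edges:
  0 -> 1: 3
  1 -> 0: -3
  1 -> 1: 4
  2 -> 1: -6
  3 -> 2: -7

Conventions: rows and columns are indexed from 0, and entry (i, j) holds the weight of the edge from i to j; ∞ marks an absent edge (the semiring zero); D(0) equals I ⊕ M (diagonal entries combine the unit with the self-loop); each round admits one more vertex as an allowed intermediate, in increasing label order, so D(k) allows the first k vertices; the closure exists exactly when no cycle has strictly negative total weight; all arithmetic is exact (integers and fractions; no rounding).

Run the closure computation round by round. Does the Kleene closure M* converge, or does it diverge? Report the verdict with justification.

D(0):
  [0, 3, ∞, ∞]
  [-3, 0, ∞, ∞]
  [∞, -6, 0, ∞]
  [∞, ∞, -7, 0]
D(1):
  [0, 3, ∞, ∞]
  [-3, 0, ∞, ∞]
  [∞, -6, 0, ∞]
  [∞, ∞, -7, 0]
D(2):
  [0, 3, ∞, ∞]
  [-3, 0, ∞, ∞]
  [-9, -6, 0, ∞]
  [∞, ∞, -7, 0]
D(3):
  [0, 3, ∞, ∞]
  [-3, 0, ∞, ∞]
  [-9, -6, 0, ∞]
  [-16, -13, -7, 0]
D(4):
  [0, 3, ∞, ∞]
  [-3, 0, ∞, ∞]
  [-9, -6, 0, ∞]
  [-16, -13, -7, 0]
Key observation: every diagonal entry stays at the unit through all rounds, so no improving cycle exists.
Answer: CONVERGES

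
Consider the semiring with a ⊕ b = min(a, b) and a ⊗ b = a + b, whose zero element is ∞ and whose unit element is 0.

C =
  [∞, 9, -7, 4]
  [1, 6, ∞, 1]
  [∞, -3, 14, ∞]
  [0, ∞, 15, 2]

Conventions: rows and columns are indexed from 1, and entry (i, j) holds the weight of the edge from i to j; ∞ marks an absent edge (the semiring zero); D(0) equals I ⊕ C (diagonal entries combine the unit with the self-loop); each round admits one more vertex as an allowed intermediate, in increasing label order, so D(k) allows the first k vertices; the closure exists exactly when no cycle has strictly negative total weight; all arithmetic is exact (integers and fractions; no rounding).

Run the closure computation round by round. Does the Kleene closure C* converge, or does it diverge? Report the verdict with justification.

D(0):
  [0, 9, -7, 4]
  [1, 0, ∞, 1]
  [∞, -3, 0, ∞]
  [0, ∞, 15, 0]
D(1):
  [0, 9, -7, 4]
  [1, 0, -6, 1]
  [∞, -3, 0, ∞]
  [0, 9, -7, 0]
Detection: at round 2, diagonal entry (3, 3) turns strictly negative.
Key observation: the cycle 3->2->1->3 has total weight (-3) + 1 + (-7), which is strictly negative.
Answer: DIVERGES — negative cycle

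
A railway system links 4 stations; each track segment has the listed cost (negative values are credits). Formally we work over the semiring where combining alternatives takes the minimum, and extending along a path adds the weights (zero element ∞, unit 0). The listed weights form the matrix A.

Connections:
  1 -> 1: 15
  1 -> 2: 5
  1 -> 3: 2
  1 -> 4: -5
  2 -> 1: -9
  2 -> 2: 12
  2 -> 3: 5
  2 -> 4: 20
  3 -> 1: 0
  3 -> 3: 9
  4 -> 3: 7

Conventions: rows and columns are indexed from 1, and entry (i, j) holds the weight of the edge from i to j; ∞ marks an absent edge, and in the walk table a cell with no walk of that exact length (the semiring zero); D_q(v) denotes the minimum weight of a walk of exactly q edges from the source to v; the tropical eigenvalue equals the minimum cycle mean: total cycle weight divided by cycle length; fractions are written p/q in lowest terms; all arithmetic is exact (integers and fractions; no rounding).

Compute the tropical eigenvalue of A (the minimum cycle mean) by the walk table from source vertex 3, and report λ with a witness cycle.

q=0: [∞, ∞, 0, ∞]
q=1: [0, ∞, 9, ∞]
q=2: [9, 5, 2, -5]
q=3: [-4, 14, 2, 4]
q=4: [2, 1, -2, -9]
Optimal cycle mean attained by: cycle 1->2->1, total 5 + (-9), length 2.
Answer: λ = -2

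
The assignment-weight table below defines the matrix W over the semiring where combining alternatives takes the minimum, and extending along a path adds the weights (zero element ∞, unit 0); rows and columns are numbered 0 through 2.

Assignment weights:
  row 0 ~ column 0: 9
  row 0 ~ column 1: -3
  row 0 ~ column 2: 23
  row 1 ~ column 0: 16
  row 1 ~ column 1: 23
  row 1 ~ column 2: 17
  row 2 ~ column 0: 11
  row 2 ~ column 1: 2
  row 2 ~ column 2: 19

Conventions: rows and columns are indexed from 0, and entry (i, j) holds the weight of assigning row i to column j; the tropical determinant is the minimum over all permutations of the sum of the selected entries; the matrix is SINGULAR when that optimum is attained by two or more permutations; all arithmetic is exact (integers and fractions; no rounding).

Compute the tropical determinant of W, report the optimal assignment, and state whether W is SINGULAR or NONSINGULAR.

σ = (0, 1, 2): 9 + 23 + 19 = 51
σ = (0, 2, 1): 9 + 17 + 2 = 28
σ = (1, 0, 2): (-3) + 16 + 19 = 32
σ = (1, 2, 0): (-3) + 17 + 11 = 25
σ = (2, 0, 1): 23 + 16 + 2 = 41
σ = (2, 1, 0): 23 + 23 + 11 = 57
Optimal value attained by: σ = (1, 2, 0).
Answer: det⊕(W) = 25; verdict: NONSINGULAR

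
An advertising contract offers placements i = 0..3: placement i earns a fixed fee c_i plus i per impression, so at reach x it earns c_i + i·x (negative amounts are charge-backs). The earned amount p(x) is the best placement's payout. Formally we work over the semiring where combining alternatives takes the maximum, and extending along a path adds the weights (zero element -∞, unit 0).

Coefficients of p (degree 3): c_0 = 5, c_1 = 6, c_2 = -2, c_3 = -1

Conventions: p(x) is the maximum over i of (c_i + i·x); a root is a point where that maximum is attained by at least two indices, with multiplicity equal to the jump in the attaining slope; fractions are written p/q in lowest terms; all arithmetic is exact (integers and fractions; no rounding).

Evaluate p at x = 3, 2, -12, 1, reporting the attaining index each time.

p(3) = max(5+0·3=5, 6+1·3=9, -2+2·3=4, -1+3·3=8) = 9 (attained by i=1)
p(2) = max(5+0·2=5, 6+1·2=8, -2+2·2=2, -1+3·2=5) = 8 (attained by i=1)
p(-12) = max(5+0·(-12)=5, 6+1·(-12)=-6, -2+2·(-12)=-26, -1+3·(-12)=-37) = 5 (attained by i=0)
p(1) = max(5+0·1=5, 6+1·1=7, -2+2·1=0, -1+3·1=2) = 7 (attained by i=1)
Answer: p(3) = 9; p(2) = 8; p(-12) = 5; p(1) = 7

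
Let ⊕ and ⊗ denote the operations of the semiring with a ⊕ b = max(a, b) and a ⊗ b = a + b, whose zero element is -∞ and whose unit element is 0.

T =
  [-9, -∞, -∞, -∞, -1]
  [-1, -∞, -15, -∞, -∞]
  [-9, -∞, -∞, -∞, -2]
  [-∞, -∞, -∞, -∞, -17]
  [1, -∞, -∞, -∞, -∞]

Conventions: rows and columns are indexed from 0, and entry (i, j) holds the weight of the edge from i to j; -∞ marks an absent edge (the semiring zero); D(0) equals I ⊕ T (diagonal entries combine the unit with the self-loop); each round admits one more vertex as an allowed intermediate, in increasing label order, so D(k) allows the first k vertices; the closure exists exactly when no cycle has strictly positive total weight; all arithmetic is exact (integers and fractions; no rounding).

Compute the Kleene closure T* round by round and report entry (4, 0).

D(0):
  [0, -∞, -∞, -∞, -1]
  [-1, 0, -15, -∞, -∞]
  [-9, -∞, 0, -∞, -2]
  [-∞, -∞, -∞, 0, -17]
  [1, -∞, -∞, -∞, 0]
D(1):
  [0, -∞, -∞, -∞, -1]
  [-1, 0, -15, -∞, -2]
  [-9, -∞, 0, -∞, -2]
  [-∞, -∞, -∞, 0, -17]
  [1, -∞, -∞, -∞, 0]
D(2):
  [0, -∞, -∞, -∞, -1]
  [-1, 0, -15, -∞, -2]
  [-9, -∞, 0, -∞, -2]
  [-∞, -∞, -∞, 0, -17]
  [1, -∞, -∞, -∞, 0]
D(3):
  [0, -∞, -∞, -∞, -1]
  [-1, 0, -15, -∞, -2]
  [-9, -∞, 0, -∞, -2]
  [-∞, -∞, -∞, 0, -17]
  [1, -∞, -∞, -∞, 0]
D(4):
  [0, -∞, -∞, -∞, -1]
  [-1, 0, -15, -∞, -2]
  [-9, -∞, 0, -∞, -2]
  [-∞, -∞, -∞, 0, -17]
  [1, -∞, -∞, -∞, 0]
D(5):
  [0, -∞, -∞, -∞, -1]
  [-1, 0, -15, -∞, -2]
  [-1, -∞, 0, -∞, -2]
  [-16, -∞, -∞, 0, -17]
  [1, -∞, -∞, -∞, 0]
Answer: T*[4][0] = 1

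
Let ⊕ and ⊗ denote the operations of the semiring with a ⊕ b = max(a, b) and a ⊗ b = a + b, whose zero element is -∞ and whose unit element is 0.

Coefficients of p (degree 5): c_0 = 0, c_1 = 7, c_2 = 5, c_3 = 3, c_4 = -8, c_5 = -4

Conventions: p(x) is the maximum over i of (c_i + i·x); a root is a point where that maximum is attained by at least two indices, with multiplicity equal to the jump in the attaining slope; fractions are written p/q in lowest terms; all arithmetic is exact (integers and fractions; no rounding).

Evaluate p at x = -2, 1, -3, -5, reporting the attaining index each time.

p(-2) = max(0+0·(-2)=0, 7+1·(-2)=5, 5+2·(-2)=1, 3+3·(-2)=-3, -8+4·(-2)=-16, -4+5·(-2)=-14) = 5 (attained by i=1)
p(1) = max(0+0·1=0, 7+1·1=8, 5+2·1=7, 3+3·1=6, -8+4·1=-4, -4+5·1=1) = 8 (attained by i=1)
p(-3) = max(0+0·(-3)=0, 7+1·(-3)=4, 5+2·(-3)=-1, 3+3·(-3)=-6, -8+4·(-3)=-20, -4+5·(-3)=-19) = 4 (attained by i=1)
p(-5) = max(0+0·(-5)=0, 7+1·(-5)=2, 5+2·(-5)=-5, 3+3·(-5)=-12, -8+4·(-5)=-28, -4+5·(-5)=-29) = 2 (attained by i=1)
Answer: p(-2) = 5; p(1) = 8; p(-3) = 4; p(-5) = 2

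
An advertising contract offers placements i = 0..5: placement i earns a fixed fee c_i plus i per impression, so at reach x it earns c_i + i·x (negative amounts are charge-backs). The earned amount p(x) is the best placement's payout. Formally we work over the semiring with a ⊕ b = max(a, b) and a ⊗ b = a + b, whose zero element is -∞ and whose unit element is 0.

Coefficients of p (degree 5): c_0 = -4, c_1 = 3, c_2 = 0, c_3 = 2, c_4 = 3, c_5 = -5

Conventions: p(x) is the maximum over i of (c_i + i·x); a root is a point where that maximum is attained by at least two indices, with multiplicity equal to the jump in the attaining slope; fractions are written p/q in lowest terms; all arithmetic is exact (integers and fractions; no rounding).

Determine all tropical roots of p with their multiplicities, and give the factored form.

hull edge (i=0, c=-4) to (i=1, c=3): slope 7, span 1
hull edge (i=1, c=3) to (i=4, c=3): slope 0, span 3
hull edge (i=4, c=3) to (i=5, c=-5): slope -8, span 1
Factored form: p(x) = -5 ⊗ (x ⊕ (-7)) ⊗ (x ⊕ 0) ⊗ (x ⊕ 0) ⊗ (x ⊕ 0) ⊗ (x ⊕ 8)
Answer: roots = -7 (mult 1), 0 (mult 3), 8 (mult 1)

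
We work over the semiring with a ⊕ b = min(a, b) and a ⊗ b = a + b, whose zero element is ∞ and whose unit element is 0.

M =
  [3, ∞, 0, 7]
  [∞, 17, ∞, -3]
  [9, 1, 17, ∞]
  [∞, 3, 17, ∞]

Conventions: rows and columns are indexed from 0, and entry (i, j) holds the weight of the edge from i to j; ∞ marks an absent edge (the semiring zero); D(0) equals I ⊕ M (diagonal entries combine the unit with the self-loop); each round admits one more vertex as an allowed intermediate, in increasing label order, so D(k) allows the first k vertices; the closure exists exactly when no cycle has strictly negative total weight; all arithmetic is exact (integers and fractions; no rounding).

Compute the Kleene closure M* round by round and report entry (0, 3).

D(0):
  [0, ∞, 0, 7]
  [∞, 0, ∞, -3]
  [9, 1, 0, ∞]
  [∞, 3, 17, 0]
D(1):
  [0, ∞, 0, 7]
  [∞, 0, ∞, -3]
  [9, 1, 0, 16]
  [∞, 3, 17, 0]
D(2):
  [0, ∞, 0, 7]
  [∞, 0, ∞, -3]
  [9, 1, 0, -2]
  [∞, 3, 17, 0]
D(3):
  [0, 1, 0, -2]
  [∞, 0, ∞, -3]
  [9, 1, 0, -2]
  [26, 3, 17, 0]
D(4):
  [0, 1, 0, -2]
  [23, 0, 14, -3]
  [9, 1, 0, -2]
  [26, 3, 17, 0]
Answer: M*[0][3] = -2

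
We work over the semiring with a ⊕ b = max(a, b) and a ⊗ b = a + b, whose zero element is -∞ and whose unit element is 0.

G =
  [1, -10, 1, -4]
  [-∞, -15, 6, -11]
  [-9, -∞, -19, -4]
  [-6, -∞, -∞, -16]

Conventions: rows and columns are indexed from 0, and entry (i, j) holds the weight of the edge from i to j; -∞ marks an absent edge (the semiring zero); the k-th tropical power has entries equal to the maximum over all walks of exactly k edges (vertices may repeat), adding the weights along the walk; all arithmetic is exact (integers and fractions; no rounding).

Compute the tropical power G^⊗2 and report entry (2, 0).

G^⊗2:
  [2, -9, 2, -3]
  [-3, -30, -9, 2]
  [-8, -19, -8, -13]
  [-5, -16, -5, -10]
Key observation: the optimum is the walk 2->0->0, with weight (-9) + 1 = -8.
Optimal value attained by: walk 2->0->0.
Answer: (G^⊗2)[2][0] = -8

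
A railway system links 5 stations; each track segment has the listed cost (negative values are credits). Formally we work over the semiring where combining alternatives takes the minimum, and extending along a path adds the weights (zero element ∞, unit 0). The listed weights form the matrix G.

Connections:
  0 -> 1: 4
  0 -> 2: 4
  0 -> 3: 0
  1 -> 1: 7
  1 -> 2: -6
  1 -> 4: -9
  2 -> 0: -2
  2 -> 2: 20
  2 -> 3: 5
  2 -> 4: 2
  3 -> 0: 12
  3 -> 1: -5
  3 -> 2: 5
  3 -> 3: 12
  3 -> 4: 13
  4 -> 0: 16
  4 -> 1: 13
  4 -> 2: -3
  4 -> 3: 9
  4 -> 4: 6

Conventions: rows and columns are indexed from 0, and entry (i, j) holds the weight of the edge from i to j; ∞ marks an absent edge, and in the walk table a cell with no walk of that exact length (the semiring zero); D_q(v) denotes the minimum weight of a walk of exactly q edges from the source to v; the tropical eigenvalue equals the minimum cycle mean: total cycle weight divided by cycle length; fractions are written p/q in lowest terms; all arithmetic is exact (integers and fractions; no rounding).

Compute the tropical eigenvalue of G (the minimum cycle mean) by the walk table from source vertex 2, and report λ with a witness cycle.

q=0: [∞, ∞, 0, ∞, ∞]
q=1: [-2, ∞, 20, 5, 2]
q=2: [17, 0, -1, -2, 8]
q=3: [-3, -7, -6, 4, -9]
q=4: [-8, -1, -13, -3, -16]
q=5: [-15, -8, -19, -8, -11]
Optimal cycle mean attained by: cycle 0->3->1->4->2->0, total 0 + (-5) + (-9) + (-3) + (-2), length 5.
Answer: λ = -19/5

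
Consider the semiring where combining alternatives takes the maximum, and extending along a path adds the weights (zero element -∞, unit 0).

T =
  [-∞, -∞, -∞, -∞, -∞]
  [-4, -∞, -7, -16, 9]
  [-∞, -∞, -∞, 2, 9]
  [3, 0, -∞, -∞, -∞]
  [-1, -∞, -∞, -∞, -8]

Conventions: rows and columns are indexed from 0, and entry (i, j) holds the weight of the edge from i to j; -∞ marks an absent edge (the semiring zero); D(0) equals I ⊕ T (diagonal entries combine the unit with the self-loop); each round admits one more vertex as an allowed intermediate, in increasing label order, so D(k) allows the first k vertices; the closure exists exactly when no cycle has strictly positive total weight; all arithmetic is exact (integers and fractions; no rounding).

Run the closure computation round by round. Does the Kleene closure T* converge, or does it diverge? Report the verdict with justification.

D(0):
  [0, -∞, -∞, -∞, -∞]
  [-4, 0, -7, -16, 9]
  [-∞, -∞, 0, 2, 9]
  [3, 0, -∞, 0, -∞]
  [-1, -∞, -∞, -∞, 0]
D(1):
  [0, -∞, -∞, -∞, -∞]
  [-4, 0, -7, -16, 9]
  [-∞, -∞, 0, 2, 9]
  [3, 0, -∞, 0, -∞]
  [-1, -∞, -∞, -∞, 0]
D(2):
  [0, -∞, -∞, -∞, -∞]
  [-4, 0, -7, -16, 9]
  [-∞, -∞, 0, 2, 9]
  [3, 0, -7, 0, 9]
  [-1, -∞, -∞, -∞, 0]
D(3):
  [0, -∞, -∞, -∞, -∞]
  [-4, 0, -7, -5, 9]
  [-∞, -∞, 0, 2, 9]
  [3, 0, -7, 0, 9]
  [-1, -∞, -∞, -∞, 0]
D(4):
  [0, -∞, -∞, -∞, -∞]
  [-2, 0, -7, -5, 9]
  [5, 2, 0, 2, 11]
  [3, 0, -7, 0, 9]
  [-1, -∞, -∞, -∞, 0]
D(5):
  [0, -∞, -∞, -∞, -∞]
  [8, 0, -7, -5, 9]
  [10, 2, 0, 2, 11]
  [8, 0, -7, 0, 9]
  [-1, -∞, -∞, -∞, 0]
Key observation: every diagonal entry stays at the unit through all rounds, so no improving cycle exists.
Answer: CONVERGES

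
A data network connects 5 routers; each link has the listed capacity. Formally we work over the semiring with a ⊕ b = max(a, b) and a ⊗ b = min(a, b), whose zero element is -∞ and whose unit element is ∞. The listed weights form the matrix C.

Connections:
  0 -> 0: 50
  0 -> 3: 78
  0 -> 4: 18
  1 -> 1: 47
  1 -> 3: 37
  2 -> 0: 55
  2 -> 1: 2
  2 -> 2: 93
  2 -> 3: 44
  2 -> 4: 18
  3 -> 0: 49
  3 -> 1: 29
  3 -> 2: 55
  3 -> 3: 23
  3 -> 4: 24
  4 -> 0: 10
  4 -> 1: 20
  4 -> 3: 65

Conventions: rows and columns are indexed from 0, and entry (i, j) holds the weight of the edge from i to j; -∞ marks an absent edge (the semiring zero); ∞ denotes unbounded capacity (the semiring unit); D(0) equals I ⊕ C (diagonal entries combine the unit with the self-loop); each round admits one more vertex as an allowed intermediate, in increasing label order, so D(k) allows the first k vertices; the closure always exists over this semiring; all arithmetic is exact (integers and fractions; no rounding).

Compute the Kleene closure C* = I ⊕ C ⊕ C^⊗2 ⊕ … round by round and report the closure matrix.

D(0):
  [∞, -∞, -∞, 78, 18]
  [-∞, ∞, -∞, 37, -∞]
  [55, 2, ∞, 44, 18]
  [49, 29, 55, ∞, 24]
  [10, 20, -∞, 65, ∞]
D(1):
  [∞, -∞, -∞, 78, 18]
  [-∞, ∞, -∞, 37, -∞]
  [55, 2, ∞, 55, 18]
  [49, 29, 55, ∞, 24]
  [10, 20, -∞, 65, ∞]
D(2):
  [∞, -∞, -∞, 78, 18]
  [-∞, ∞, -∞, 37, -∞]
  [55, 2, ∞, 55, 18]
  [49, 29, 55, ∞, 24]
  [10, 20, -∞, 65, ∞]
D(3):
  [∞, -∞, -∞, 78, 18]
  [-∞, ∞, -∞, 37, -∞]
  [55, 2, ∞, 55, 18]
  [55, 29, 55, ∞, 24]
  [10, 20, -∞, 65, ∞]
D(4):
  [∞, 29, 55, 78, 24]
  [37, ∞, 37, 37, 24]
  [55, 29, ∞, 55, 24]
  [55, 29, 55, ∞, 24]
  [55, 29, 55, 65, ∞]
D(5):
  [∞, 29, 55, 78, 24]
  [37, ∞, 37, 37, 24]
  [55, 29, ∞, 55, 24]
  [55, 29, 55, ∞, 24]
  [55, 29, 55, 65, ∞]
Answer: C* = [[∞, 29, 55, 78, 24], [37, ∞, 37, 37, 24], [55, 29, ∞, 55, 24], [55, 29, 55, ∞, 24], [55, 29, 55, 65, ∞]]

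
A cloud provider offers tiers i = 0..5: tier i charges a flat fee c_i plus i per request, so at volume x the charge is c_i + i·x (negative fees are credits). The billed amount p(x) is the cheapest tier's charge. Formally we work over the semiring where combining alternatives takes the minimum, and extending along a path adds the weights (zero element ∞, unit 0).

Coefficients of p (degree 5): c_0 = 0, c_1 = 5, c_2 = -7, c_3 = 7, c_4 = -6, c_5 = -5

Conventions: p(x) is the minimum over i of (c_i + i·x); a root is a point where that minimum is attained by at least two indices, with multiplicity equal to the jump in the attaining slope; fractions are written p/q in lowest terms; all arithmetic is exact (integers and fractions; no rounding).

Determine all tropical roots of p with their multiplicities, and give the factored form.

hull edge (i=0, c=0) to (i=2, c=-7): slope -7/2, span 2
hull edge (i=2, c=-7) to (i=4, c=-6): slope 1/2, span 2
hull edge (i=4, c=-6) to (i=5, c=-5): slope 1, span 1
Factored form: p(x) = -5 ⊗ (x ⊕ (-1)) ⊗ (x ⊕ (-1/2)) ⊗ (x ⊕ (-1/2)) ⊗ (x ⊕ 7/2) ⊗ (x ⊕ 7/2)
Answer: roots = -1 (mult 1), -1/2 (mult 2), 7/2 (mult 2)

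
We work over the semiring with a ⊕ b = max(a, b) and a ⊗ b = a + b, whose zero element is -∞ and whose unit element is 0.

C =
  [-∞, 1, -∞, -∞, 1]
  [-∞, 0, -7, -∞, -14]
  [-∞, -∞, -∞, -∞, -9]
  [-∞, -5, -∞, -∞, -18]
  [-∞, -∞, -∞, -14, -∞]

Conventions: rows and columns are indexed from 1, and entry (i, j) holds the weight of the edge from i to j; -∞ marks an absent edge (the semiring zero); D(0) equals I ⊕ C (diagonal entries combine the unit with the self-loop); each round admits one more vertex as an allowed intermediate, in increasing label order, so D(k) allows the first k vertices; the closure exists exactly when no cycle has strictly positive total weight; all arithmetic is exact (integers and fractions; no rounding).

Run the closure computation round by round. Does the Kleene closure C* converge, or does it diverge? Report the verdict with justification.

D(0):
  [0, 1, -∞, -∞, 1]
  [-∞, 0, -7, -∞, -14]
  [-∞, -∞, 0, -∞, -9]
  [-∞, -5, -∞, 0, -18]
  [-∞, -∞, -∞, -14, 0]
D(1):
  [0, 1, -∞, -∞, 1]
  [-∞, 0, -7, -∞, -14]
  [-∞, -∞, 0, -∞, -9]
  [-∞, -5, -∞, 0, -18]
  [-∞, -∞, -∞, -14, 0]
D(2):
  [0, 1, -6, -∞, 1]
  [-∞, 0, -7, -∞, -14]
  [-∞, -∞, 0, -∞, -9]
  [-∞, -5, -12, 0, -18]
  [-∞, -∞, -∞, -14, 0]
D(3):
  [0, 1, -6, -∞, 1]
  [-∞, 0, -7, -∞, -14]
  [-∞, -∞, 0, -∞, -9]
  [-∞, -5, -12, 0, -18]
  [-∞, -∞, -∞, -14, 0]
D(4):
  [0, 1, -6, -∞, 1]
  [-∞, 0, -7, -∞, -14]
  [-∞, -∞, 0, -∞, -9]
  [-∞, -5, -12, 0, -18]
  [-∞, -19, -26, -14, 0]
D(5):
  [0, 1, -6, -13, 1]
  [-∞, 0, -7, -28, -14]
  [-∞, -28, 0, -23, -9]
  [-∞, -5, -12, 0, -18]
  [-∞, -19, -26, -14, 0]
Key observation: every diagonal entry stays at the unit through all rounds, so no improving cycle exists.
Answer: CONVERGES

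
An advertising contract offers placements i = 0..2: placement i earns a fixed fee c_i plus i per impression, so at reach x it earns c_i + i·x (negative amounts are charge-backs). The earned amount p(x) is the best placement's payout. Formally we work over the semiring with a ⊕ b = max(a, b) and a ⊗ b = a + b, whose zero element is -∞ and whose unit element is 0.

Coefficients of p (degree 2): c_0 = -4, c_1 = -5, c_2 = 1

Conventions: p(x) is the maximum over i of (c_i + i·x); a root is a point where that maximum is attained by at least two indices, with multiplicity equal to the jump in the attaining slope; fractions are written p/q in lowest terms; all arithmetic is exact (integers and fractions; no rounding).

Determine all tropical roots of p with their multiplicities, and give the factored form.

hull edge (i=0, c=-4) to (i=2, c=1): slope 5/2, span 2
Factored form: p(x) = 1 ⊗ (x ⊕ (-5/2)) ⊗ (x ⊕ (-5/2))
Answer: roots = -5/2 (mult 2)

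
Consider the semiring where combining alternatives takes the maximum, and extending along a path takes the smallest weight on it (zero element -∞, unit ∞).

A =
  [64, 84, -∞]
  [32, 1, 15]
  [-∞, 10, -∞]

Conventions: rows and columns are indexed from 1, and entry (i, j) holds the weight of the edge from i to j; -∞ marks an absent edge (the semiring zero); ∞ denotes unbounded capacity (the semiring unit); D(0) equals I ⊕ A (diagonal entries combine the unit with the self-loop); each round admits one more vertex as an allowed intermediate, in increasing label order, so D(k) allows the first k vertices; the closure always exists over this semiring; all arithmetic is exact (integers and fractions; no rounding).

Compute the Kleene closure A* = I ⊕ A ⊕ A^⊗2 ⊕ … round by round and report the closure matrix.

D(0):
  [∞, 84, -∞]
  [32, ∞, 15]
  [-∞, 10, ∞]
D(1):
  [∞, 84, -∞]
  [32, ∞, 15]
  [-∞, 10, ∞]
D(2):
  [∞, 84, 15]
  [32, ∞, 15]
  [10, 10, ∞]
D(3):
  [∞, 84, 15]
  [32, ∞, 15]
  [10, 10, ∞]
Answer: A* = [[∞, 84, 15], [32, ∞, 15], [10, 10, ∞]]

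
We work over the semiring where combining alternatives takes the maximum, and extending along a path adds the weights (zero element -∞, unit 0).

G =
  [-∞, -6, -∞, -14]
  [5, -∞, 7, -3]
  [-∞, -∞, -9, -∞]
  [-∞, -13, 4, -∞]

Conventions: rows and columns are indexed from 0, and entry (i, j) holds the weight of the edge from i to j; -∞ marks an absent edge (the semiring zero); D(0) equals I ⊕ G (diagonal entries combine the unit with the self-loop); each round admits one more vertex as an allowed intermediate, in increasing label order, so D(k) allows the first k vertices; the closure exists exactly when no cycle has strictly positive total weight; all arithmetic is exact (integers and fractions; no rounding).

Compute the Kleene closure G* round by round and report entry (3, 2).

D(0):
  [0, -6, -∞, -14]
  [5, 0, 7, -3]
  [-∞, -∞, 0, -∞]
  [-∞, -13, 4, 0]
D(1):
  [0, -6, -∞, -14]
  [5, 0, 7, -3]
  [-∞, -∞, 0, -∞]
  [-∞, -13, 4, 0]
D(2):
  [0, -6, 1, -9]
  [5, 0, 7, -3]
  [-∞, -∞, 0, -∞]
  [-8, -13, 4, 0]
D(3):
  [0, -6, 1, -9]
  [5, 0, 7, -3]
  [-∞, -∞, 0, -∞]
  [-8, -13, 4, 0]
D(4):
  [0, -6, 1, -9]
  [5, 0, 7, -3]
  [-∞, -∞, 0, -∞]
  [-8, -13, 4, 0]
Answer: G*[3][2] = 4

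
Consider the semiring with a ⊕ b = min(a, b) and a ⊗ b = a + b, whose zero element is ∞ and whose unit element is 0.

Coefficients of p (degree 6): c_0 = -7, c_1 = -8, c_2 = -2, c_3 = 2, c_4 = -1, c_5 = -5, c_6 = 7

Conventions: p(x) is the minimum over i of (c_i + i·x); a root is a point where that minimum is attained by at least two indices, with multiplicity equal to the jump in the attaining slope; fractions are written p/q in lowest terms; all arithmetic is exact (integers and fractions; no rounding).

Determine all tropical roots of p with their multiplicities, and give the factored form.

hull edge (i=0, c=-7) to (i=1, c=-8): slope -1, span 1
hull edge (i=1, c=-8) to (i=5, c=-5): slope 3/4, span 4
hull edge (i=5, c=-5) to (i=6, c=7): slope 12, span 1
Factored form: p(x) = 7 ⊗ (x ⊕ (-12)) ⊗ (x ⊕ (-3/4)) ⊗ (x ⊕ (-3/4)) ⊗ (x ⊕ (-3/4)) ⊗ (x ⊕ (-3/4)) ⊗ (x ⊕ 1)
Answer: roots = -12 (mult 1), -3/4 (mult 4), 1 (mult 1)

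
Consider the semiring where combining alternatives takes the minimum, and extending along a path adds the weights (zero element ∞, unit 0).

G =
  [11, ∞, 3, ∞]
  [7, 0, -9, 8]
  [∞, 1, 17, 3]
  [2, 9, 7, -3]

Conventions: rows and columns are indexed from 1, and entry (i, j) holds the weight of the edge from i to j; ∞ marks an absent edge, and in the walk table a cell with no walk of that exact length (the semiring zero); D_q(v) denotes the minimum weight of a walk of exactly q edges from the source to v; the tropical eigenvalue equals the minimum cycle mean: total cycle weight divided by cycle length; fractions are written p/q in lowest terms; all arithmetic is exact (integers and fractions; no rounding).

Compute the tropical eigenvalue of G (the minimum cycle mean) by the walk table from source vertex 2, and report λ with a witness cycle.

q=0: [∞, 0, ∞, ∞]
q=1: [7, 0, -9, 8]
q=2: [7, -8, -9, -6]
q=3: [-4, -8, -17, -9]
q=4: [-7, -16, -17, -14]
Optimal cycle mean attained by: cycle 2->3->2, total (-9) + 1, length 2.
Answer: λ = -4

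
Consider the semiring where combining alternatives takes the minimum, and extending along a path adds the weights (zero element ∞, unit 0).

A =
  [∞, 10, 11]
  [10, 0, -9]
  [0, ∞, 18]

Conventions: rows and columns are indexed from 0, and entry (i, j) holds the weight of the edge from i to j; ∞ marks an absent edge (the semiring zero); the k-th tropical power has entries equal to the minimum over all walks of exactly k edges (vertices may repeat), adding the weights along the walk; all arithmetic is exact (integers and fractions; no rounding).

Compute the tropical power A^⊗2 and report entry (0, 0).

A^⊗2:
  [11, 10, 1]
  [-9, 0, -9]
  [18, 10, 11]
Key observation: the optimum is the walk 0->2->0, with weight 11 + 0 = 11.
Optimal value attained by: walk 0->2->0.
Answer: (A^⊗2)[0][0] = 11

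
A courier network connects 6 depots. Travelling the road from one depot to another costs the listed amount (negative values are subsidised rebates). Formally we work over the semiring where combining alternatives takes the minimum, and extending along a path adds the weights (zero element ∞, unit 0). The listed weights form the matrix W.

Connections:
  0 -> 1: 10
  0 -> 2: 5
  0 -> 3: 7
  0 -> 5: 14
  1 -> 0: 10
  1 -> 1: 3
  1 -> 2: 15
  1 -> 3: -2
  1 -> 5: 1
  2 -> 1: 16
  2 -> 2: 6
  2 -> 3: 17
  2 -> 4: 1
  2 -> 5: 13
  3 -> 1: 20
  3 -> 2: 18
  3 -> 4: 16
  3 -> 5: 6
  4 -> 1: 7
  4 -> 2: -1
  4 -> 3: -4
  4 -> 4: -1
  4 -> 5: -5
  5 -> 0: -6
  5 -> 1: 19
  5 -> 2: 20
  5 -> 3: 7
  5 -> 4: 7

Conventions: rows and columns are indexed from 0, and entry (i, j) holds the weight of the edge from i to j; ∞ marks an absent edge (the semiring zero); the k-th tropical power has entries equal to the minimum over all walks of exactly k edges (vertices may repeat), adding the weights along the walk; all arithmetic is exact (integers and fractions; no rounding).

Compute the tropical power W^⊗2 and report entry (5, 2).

W^⊗2:
  [8, 13, 11, 8, 6, 11]
  [-5, 6, 15, 1, 8, 4]
  [7, 8, 0, -3, 0, -4]
  [0, 23, 15, 12, 13, 11]
  [-11, 6, -2, -5, -2, -6]
  [29, 4, -1, 1, 6, 2]
Key observation: the optimum is the walk 5->0->2, with weight (-6) + 5 = -1.
Optimal value attained by: walk 5->0->2.
Answer: (W^⊗2)[5][2] = -1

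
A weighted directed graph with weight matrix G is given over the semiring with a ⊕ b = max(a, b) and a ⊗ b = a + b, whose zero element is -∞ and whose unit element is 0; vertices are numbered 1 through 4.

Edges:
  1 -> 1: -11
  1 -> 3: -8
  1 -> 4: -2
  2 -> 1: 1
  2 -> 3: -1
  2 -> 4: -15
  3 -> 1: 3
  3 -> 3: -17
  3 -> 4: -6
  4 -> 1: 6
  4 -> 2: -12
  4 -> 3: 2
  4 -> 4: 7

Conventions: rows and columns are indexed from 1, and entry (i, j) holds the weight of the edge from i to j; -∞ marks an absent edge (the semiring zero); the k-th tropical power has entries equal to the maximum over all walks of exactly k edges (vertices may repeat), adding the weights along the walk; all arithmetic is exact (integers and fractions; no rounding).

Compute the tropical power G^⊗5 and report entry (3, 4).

G^⊗2:
  [4, -14, 0, 5]
  [2, -27, -7, -1]
  [0, -18, -4, 1]
  [13, -5, 9, 14]
G^⊗3:
  [11, -7, 7, 12]
  [5, -13, 1, 6]
  [7, -11, 3, 8]
  [20, 2, 16, 21]
G^⊗4:
  [18, 0, 14, 19]
  [12, -6, 8, 13]
  [14, -4, 10, 15]
  [27, 9, 23, 28]
G^⊗5:
  [25, 7, 21, 26]
  [19, 1, 15, 20]
  [21, 3, 17, 22]
  [34, 16, 30, 35]
Key observation: the optimum is the walk 3->1->4->4->4->4, with weight 3 + (-2) + 7 + 7 + 7 = 22.
Optimal value attained by: walk 3->1->4->4->4->4.
Answer: (G^⊗5)[3][4] = 22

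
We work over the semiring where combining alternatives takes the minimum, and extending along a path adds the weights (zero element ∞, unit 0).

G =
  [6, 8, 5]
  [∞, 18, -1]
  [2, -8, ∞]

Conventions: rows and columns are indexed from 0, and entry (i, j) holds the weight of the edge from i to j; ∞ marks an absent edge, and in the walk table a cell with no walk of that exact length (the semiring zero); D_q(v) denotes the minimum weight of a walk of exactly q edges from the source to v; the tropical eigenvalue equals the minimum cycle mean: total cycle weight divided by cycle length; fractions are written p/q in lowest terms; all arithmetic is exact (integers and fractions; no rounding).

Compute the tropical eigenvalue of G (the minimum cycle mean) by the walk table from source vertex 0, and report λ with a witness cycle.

q=0: [0, ∞, ∞]
q=1: [6, 8, 5]
q=2: [7, -3, 7]
q=3: [9, -1, -4]
Optimal cycle mean attained by: cycle 1->2->1, total (-1) + (-8), length 2.
Answer: λ = -9/2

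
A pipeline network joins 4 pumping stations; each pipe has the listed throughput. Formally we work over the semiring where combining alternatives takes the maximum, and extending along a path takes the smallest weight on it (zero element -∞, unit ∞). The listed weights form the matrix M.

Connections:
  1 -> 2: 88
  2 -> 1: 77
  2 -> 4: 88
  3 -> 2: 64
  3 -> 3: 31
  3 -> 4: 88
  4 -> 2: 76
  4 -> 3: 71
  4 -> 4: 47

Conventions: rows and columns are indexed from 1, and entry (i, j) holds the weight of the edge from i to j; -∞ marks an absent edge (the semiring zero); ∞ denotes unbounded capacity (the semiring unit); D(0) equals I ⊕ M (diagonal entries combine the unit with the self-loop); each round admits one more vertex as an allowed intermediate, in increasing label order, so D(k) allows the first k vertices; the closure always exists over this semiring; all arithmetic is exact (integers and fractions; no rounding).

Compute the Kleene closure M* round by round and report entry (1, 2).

D(0):
  [∞, 88, -∞, -∞]
  [77, ∞, -∞, 88]
  [-∞, 64, ∞, 88]
  [-∞, 76, 71, ∞]
D(1):
  [∞, 88, -∞, -∞]
  [77, ∞, -∞, 88]
  [-∞, 64, ∞, 88]
  [-∞, 76, 71, ∞]
D(2):
  [∞, 88, -∞, 88]
  [77, ∞, -∞, 88]
  [64, 64, ∞, 88]
  [76, 76, 71, ∞]
D(3):
  [∞, 88, -∞, 88]
  [77, ∞, -∞, 88]
  [64, 64, ∞, 88]
  [76, 76, 71, ∞]
D(4):
  [∞, 88, 71, 88]
  [77, ∞, 71, 88]
  [76, 76, ∞, 88]
  [76, 76, 71, ∞]
Answer: M*[1][2] = 88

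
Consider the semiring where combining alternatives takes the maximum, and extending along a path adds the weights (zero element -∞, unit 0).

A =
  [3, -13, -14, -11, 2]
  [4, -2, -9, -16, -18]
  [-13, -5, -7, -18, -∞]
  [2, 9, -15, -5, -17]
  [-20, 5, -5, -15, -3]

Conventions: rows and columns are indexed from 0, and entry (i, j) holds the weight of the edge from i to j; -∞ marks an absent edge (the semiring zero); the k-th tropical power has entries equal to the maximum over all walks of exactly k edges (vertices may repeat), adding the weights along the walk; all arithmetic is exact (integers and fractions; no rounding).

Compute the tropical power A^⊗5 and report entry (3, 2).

A^⊗2:
  [6, 7, -3, -8, 5]
  [7, -4, -10, -7, 6]
  [-1, -7, -14, -21, -11]
  [13, 7, 0, -7, 4]
  [9, 3, -4, -11, -6]
A^⊗3:
  [11, 10, 0, -5, 8]
  [10, 11, 1, -4, 9]
  [2, -6, -15, -12, 1]
  [16, 9, -1, 2, 15]
  [12, 1, -5, -2, 11]
A^⊗4:
  [14, 13, 3, 0, 13]
  [15, 14, 4, -1, 12]
  [5, 6, -4, -9, 4]
  [19, 20, 10, 5, 18]
  [15, 16, 6, 1, 14]
A^⊗5:
  [17, 18, 8, 3, 16]
  [18, 17, 7, 4, 17]
  [10, 9, -1, -6, 7]
  [24, 23, 13, 8, 21]
  [20, 19, 9, 4, 17]
Key observation: the optimum is the walk 3->1->0->0->4->2, with weight 9 + 4 + 3 + 2 + (-5) = 13.
Optimal value attained by: walk 3->1->0->0->4->2.
Answer: (A^⊗5)[3][2] = 13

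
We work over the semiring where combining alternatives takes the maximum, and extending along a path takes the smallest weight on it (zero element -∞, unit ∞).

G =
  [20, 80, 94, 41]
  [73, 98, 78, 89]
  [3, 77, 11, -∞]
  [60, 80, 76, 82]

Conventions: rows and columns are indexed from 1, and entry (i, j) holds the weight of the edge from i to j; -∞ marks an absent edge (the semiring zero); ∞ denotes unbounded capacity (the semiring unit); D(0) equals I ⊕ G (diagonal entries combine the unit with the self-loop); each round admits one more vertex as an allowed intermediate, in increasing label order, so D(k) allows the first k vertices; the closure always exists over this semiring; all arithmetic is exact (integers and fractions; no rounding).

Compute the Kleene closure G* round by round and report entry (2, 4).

D(0):
  [∞, 80, 94, 41]
  [73, ∞, 78, 89]
  [3, 77, ∞, -∞]
  [60, 80, 76, ∞]
D(1):
  [∞, 80, 94, 41]
  [73, ∞, 78, 89]
  [3, 77, ∞, 3]
  [60, 80, 76, ∞]
D(2):
  [∞, 80, 94, 80]
  [73, ∞, 78, 89]
  [73, 77, ∞, 77]
  [73, 80, 78, ∞]
D(3):
  [∞, 80, 94, 80]
  [73, ∞, 78, 89]
  [73, 77, ∞, 77]
  [73, 80, 78, ∞]
D(4):
  [∞, 80, 94, 80]
  [73, ∞, 78, 89]
  [73, 77, ∞, 77]
  [73, 80, 78, ∞]
Answer: G*[2][4] = 89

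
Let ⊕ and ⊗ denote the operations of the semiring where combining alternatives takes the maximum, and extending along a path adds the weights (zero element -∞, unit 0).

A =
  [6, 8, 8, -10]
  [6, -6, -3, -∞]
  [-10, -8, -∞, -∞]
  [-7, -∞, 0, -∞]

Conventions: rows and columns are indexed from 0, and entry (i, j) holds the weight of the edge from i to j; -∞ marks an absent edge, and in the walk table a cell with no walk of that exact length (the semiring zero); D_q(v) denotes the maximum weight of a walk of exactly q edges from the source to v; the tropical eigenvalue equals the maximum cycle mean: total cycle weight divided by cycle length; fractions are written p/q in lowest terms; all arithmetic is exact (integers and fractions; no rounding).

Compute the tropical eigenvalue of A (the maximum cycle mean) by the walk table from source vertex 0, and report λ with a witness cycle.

q=0: [0, -∞, -∞, -∞]
q=1: [6, 8, 8, -10]
q=2: [14, 14, 14, -4]
q=3: [20, 22, 22, 4]
q=4: [28, 28, 28, 10]
Optimal cycle mean attained by: cycle 0->1->0, total 8 + 6, length 2.
Answer: λ = 7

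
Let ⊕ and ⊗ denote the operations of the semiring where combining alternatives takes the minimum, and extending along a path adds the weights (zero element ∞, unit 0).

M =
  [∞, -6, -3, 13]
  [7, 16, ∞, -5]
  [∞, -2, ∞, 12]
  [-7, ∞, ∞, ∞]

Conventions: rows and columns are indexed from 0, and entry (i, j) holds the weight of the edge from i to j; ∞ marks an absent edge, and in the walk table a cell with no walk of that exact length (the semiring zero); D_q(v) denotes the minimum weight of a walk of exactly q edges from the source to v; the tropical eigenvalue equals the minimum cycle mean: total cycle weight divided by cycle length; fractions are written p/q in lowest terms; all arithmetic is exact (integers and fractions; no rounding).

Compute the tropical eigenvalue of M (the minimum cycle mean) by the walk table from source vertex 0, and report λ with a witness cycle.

q=0: [0, ∞, ∞, ∞]
q=1: [∞, -6, -3, 13]
q=2: [1, -5, ∞, -11]
q=3: [-18, -5, -2, -10]
q=4: [-17, -24, -21, -10]
Optimal cycle mean attained by: cycle 0->1->3->0, total (-6) + (-5) + (-7), length 3.
Answer: λ = -6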